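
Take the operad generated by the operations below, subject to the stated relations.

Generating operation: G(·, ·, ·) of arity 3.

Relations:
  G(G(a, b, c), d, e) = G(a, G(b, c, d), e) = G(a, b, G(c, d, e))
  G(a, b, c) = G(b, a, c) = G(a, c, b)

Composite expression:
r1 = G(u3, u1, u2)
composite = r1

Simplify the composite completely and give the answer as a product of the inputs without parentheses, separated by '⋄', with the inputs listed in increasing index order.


With G associative and commutative, the u-input set is all that matters.
G(u3, u1, u2) reduces to u3 ⋄ u1 ⋄ u2
reordering the factors by index: u1 ⋄ u2 ⋄ u3

u1 ⋄ u2 ⋄ u3


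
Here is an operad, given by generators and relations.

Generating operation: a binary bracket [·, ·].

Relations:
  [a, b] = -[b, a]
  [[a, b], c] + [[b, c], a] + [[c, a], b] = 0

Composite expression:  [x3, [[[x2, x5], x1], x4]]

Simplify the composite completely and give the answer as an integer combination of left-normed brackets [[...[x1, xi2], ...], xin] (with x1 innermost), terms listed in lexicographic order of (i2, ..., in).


[[[[x1, x2], x5], x4], x3] - [[[[x1, x5], x2], x4], x3]


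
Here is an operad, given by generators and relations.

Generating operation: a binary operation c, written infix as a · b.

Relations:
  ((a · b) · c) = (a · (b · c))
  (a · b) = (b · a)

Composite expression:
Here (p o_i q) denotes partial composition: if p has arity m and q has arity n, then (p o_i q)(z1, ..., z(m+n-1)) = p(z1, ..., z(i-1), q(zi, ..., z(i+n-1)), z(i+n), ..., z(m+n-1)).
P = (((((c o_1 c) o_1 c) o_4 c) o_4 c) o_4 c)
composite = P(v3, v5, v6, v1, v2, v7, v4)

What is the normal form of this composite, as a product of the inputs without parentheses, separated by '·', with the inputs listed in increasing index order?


v1 · v2 · v3 · v4 · v5 · v6 · v7

Both nesting and order wash out for c; what remains is which v's occur.
(v3 · v5) reduces to v3 · v5
((v3 · v5) · v6) reduces to v3 · v5 · v6
(v1 · v2) reduces to v1 · v2
((v1 · v2) · v7) reduces to v1 · v2 · v7
(((v1 · v2) · v7) · v4) reduces to v1 · v2 · v7 · v4
(((v3 · v5) · v6) · (((v1 · v2) · v7) · v4)) reduces to v3 · v5 · v6 · v1 · v2 · v7 · v4
commutativity sorts the factors: v1 · v2 · v3 · v4 · v5 · v6 · v7


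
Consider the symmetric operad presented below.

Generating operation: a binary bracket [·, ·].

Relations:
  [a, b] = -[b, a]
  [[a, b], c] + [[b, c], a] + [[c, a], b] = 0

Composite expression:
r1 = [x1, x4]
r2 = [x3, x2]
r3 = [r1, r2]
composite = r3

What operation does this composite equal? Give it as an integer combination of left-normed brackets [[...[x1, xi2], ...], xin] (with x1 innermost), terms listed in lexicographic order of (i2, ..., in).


Antisymmetry and Jacobi reduce to x1-anchored left-normed brackets.
Composite bracket: [[x1, x4], [x3, x2]]
Applying ab - ba throughout gives 8 signed words (2^3 = 8).
Keep just the words that open with x1:
  sign of x1x4x2x3 is -1, so it contributes -[[[x1, x4], x2], x3]
  sign of x1x4x3x2 is +1, so it contributes +[[[x1, x4], x3], x2]

-[[[x1, x4], x2], x3] + [[[x1, x4], x3], x2]


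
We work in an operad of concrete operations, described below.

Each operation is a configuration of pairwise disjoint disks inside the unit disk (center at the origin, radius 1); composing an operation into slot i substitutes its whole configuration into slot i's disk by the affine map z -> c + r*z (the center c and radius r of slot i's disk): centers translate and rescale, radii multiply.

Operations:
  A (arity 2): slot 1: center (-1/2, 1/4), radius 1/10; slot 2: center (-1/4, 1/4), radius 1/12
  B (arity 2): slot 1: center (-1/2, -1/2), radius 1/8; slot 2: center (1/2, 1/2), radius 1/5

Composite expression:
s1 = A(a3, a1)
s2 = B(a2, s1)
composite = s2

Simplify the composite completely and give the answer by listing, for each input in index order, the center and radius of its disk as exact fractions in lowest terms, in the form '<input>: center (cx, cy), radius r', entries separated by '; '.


a1: center (9/20, 11/20), radius 1/60; a2: center (-1/2, -1/2), radius 1/8; a3: center (2/5, 11/20), radius 1/50


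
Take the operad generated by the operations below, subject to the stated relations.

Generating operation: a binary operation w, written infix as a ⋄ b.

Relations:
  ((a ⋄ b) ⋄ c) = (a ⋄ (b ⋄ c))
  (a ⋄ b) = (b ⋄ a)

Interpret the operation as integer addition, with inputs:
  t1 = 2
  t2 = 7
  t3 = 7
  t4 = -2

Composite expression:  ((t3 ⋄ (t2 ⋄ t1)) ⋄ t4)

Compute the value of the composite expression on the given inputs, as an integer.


14

(t2 ⋄ t1) = 9
(t3 ⋄ (t2 ⋄ t1)) = 16
((t3 ⋄ (t2 ⋄ t1)) ⋄ t4) = 14


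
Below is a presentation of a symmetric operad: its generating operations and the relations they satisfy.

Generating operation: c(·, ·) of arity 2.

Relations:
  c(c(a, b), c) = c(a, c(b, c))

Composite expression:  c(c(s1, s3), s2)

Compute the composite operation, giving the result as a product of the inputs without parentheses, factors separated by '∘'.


Under associativity of c, the answer is the s's in reading order.
c(s1, s3) spells out as s1 ∘ s3
c(c(s1, s3), s2) spells out as s1 ∘ s3 ∘ s2

s1 ∘ s3 ∘ s2


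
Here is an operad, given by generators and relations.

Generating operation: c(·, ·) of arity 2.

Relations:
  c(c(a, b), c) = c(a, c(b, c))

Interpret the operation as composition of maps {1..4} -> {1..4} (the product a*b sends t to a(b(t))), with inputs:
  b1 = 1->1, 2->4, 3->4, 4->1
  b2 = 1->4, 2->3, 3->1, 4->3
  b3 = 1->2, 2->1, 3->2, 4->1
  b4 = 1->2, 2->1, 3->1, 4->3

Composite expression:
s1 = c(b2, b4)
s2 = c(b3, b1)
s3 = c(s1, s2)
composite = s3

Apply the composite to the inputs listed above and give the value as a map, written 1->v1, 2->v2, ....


c(b2, b4) = 1->3, 2->4, 3->4, 4->1
c(b3, b1) = 1->2, 2->1, 3->1, 4->2
c(c(b2, b4), c(b3, b1)) = 1->4, 2->3, 3->3, 4->4

1->4, 2->3, 3->3, 4->4


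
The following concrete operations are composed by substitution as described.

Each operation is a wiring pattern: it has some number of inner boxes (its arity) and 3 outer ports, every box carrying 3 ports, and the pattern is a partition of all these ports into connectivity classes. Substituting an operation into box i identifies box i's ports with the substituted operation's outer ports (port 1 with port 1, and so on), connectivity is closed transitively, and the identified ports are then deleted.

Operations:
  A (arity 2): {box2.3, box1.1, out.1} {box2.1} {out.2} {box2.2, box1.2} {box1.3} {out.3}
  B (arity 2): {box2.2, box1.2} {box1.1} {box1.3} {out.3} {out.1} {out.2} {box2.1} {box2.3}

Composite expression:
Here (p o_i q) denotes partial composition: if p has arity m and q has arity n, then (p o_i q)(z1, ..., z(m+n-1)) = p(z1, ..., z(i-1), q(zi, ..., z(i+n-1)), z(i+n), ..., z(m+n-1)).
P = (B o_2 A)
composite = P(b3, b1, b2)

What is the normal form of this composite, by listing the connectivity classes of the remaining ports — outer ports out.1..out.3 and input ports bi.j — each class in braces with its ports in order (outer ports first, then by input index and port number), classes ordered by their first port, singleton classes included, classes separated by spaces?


{out.1} {out.2} {out.3} {b1.1, b2.3} {b1.2, b2.2} {b1.3} {b2.1} {b3.1} {b3.2} {b3.3}

Treat the ports identified at B as solder joints: merge, then drop.
stage A: inputs (b1, b2), connectivity {out.1, b1.1, b2.3} {out.2} {out.3} {b1.2, b2.2} {b1.3} {b2.1}, out.j its boundary
stage B: inputs (b3, b1, b2), connectivity {out.1} {out.2} {out.3} {b1.1, b2.3} {b1.2, b2.2} {b1.3} {b2.1} {b3.1} {b3.2} {b3.3}, out.j its boundary


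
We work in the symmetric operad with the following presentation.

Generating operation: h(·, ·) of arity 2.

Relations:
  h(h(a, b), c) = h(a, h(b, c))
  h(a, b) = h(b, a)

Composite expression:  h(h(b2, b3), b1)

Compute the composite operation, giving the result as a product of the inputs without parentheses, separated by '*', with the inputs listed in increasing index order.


b1 * b2 * b3

Both nesting and order wash out for h; what remains is which b's occur.
h(b2, b3) reduces to b2 * b3
h(h(b2, b3), b1) reduces to b2 * b3 * b1
rearranged into index order: b1 * b2 * b3


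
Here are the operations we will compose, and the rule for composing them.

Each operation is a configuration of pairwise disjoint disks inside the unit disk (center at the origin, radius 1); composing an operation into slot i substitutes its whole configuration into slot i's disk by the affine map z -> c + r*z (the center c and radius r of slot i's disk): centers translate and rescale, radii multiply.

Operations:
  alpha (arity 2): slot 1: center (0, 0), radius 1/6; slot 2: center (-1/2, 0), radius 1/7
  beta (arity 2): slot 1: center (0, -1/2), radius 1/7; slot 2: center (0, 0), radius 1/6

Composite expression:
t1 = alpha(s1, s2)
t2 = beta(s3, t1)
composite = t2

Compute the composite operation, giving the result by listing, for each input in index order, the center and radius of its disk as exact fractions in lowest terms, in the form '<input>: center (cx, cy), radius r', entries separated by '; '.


s1: center (0, 0), radius 1/36; s2: center (-1/12, 0), radius 1/42; s3: center (0, -1/2), radius 1/7

Each s-disk chains the slot maps above it in beta; radii multiply.
s3: after 1 affine step, its disk has center (0, -1/2), radius 1/7
s1: after 2 affine steps, its disk has center (0, 0), radius 1/36
s2: after 2 affine steps, its disk has center (-1/12, 0), radius 1/42


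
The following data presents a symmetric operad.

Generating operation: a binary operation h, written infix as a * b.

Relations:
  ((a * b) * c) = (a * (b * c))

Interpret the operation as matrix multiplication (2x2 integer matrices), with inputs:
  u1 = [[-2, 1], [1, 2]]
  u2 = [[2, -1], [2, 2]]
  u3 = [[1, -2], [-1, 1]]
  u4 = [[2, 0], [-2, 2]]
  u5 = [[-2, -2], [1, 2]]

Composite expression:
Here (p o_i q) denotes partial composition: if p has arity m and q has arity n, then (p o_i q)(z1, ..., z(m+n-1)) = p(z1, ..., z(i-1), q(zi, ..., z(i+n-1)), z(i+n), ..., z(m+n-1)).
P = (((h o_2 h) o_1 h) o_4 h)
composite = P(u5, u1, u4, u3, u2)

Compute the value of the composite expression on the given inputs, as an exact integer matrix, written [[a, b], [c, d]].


[[-32, -116], [20, 80]]

(u5 * u1) = [[2, -6], [0, 5]]
(u3 * u2) = [[-2, -5], [0, 3]]
(u4 * (u3 * u2)) = [[-4, -10], [4, 16]]
((u5 * u1) * (u4 * (u3 * u2))) = [[-32, -116], [20, 80]]


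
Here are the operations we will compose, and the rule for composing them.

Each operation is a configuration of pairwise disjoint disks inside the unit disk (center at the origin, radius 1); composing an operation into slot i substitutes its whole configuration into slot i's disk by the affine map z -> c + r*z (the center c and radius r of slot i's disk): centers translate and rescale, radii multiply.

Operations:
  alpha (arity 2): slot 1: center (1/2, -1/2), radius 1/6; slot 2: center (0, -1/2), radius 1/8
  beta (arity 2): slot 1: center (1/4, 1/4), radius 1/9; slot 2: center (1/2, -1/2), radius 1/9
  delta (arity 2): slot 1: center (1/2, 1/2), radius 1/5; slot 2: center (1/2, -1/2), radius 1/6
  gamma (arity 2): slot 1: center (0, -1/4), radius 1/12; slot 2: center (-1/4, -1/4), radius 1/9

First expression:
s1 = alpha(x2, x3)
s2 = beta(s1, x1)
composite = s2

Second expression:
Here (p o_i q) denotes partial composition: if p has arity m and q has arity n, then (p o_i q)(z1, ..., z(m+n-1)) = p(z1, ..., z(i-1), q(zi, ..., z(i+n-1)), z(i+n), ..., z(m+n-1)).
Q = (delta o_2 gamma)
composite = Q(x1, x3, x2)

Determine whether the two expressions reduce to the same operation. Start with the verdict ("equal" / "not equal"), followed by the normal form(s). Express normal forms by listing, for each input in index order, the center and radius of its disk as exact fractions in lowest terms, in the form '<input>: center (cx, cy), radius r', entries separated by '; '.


The first expression reduces to x1: center (1/2, -1/2), radius 1/9; x2: center (11/36, 7/36), radius 1/54; x3: center (1/4, 7/36), radius 1/72
The second expression reduces to x1: center (1/2, 1/2), radius 1/5; x2: center (11/24, -13/24), radius 1/54; x3: center (1/2, -13/24), radius 1/72
The normal forms differ: not equal.

not equal; the first gives x1: center (1/2, -1/2), radius 1/9; x2: center (11/36, 7/36), radius 1/54; x3: center (1/4, 7/36), radius 1/72 and the second x1: center (1/2, 1/2), radius 1/5; x2: center (11/24, -13/24), radius 1/54; x3: center (1/2, -13/24), radius 1/72


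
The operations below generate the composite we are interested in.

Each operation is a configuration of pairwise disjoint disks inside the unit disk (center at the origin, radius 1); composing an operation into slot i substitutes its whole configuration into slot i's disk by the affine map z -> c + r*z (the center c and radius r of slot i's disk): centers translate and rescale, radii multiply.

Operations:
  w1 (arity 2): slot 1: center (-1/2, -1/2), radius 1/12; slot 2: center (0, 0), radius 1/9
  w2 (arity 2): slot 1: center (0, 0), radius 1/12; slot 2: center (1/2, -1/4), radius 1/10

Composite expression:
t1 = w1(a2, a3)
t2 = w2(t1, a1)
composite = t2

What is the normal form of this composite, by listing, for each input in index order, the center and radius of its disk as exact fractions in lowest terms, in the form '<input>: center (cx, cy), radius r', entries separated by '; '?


a1: center (1/2, -1/4), radius 1/10; a2: center (-1/24, -1/24), radius 1/144; a3: center (0, 0), radius 1/108

Only the slot chain above each a matters under w2; compose those maps.
a2 passes through 2 substitutions, ending at center (-1/24, -1/24), radius 1/144
a3 passes through 2 substitutions, ending at center (0, 0), radius 1/108
a1 passes through 1 substitution, ending at center (1/2, -1/4), radius 1/10


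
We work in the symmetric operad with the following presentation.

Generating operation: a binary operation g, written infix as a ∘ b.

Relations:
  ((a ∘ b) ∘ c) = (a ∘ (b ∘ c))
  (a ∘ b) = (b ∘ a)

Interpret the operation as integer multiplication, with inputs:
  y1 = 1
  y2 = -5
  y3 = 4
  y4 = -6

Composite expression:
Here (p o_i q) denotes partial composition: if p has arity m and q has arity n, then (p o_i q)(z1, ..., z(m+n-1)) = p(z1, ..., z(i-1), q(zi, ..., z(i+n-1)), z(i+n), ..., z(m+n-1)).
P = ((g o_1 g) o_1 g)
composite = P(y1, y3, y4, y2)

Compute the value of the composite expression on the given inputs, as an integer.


120

(y1 ∘ y3) = 4
((y1 ∘ y3) ∘ y4) = -24
(((y1 ∘ y3) ∘ y4) ∘ y2) = 120


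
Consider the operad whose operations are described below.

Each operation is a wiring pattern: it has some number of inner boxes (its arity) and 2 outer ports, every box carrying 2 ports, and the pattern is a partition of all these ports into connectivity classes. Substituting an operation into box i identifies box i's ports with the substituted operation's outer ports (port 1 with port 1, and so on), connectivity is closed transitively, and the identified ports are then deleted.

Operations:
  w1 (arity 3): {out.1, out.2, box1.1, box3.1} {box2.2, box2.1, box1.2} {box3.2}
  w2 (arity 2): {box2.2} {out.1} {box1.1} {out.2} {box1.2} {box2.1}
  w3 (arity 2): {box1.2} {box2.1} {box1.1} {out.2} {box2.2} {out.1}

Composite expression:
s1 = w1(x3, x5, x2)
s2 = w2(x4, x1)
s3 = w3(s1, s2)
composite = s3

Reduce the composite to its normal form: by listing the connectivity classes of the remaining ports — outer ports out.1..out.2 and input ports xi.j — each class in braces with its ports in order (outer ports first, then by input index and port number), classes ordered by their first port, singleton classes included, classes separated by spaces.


{out.1} {out.2} {x1.1} {x1.2} {x2.1, x3.1} {x2.2} {x3.2, x5.1, x5.2} {x4.1} {x4.2}

Connectivity passes through glued w3-boundaries; trace each wire chain.
composing w1 on (x3, x5, x2), with out.j its own outer ports: {out.1, out.2, x2.1, x3.1} {x2.2} {x3.2, x5.1, x5.2}
composing w2 on (x4, x1), with out.j its own outer ports: {out.1} {out.2} {x1.1} {x1.2} {x4.1} {x4.2}
composing w3 on (x3, x5, x2, x4, x1), with out.j its own outer ports: {out.1} {out.2} {x1.1} {x1.2} {x2.1, x3.1} {x2.2} {x3.2, x5.1, x5.2} {x4.1} {x4.2}


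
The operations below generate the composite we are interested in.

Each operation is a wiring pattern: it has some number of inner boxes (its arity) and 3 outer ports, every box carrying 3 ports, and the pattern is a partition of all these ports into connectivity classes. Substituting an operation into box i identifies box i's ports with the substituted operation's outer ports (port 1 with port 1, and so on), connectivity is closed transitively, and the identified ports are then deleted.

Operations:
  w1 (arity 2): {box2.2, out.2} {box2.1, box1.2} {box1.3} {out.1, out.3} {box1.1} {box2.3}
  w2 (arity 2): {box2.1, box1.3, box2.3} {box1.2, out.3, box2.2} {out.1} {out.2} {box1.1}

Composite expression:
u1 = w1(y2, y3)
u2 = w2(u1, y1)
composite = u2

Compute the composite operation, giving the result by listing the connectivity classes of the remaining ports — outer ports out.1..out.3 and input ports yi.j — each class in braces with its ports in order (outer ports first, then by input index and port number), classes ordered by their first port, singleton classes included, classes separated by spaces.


{out.1} {out.2} {out.3, y1.2, y3.2} {y1.1, y1.3} {y2.1} {y2.2, y3.1} {y2.3} {y3.3}

Reachability decides: close wires over w2-identified ports.
after w1, the pattern on (y2, y3) reads {out.1, out.3} {out.2, y3.2} {y2.1} {y2.2, y3.1} {y2.3} {y3.3} (out.j = its outer ports)
after w2, the pattern on (y2, y3, y1) reads {out.1} {out.2} {out.3, y1.2, y3.2} {y1.1, y1.3} {y2.1} {y2.2, y3.1} {y2.3} {y3.3} (out.j = its outer ports)


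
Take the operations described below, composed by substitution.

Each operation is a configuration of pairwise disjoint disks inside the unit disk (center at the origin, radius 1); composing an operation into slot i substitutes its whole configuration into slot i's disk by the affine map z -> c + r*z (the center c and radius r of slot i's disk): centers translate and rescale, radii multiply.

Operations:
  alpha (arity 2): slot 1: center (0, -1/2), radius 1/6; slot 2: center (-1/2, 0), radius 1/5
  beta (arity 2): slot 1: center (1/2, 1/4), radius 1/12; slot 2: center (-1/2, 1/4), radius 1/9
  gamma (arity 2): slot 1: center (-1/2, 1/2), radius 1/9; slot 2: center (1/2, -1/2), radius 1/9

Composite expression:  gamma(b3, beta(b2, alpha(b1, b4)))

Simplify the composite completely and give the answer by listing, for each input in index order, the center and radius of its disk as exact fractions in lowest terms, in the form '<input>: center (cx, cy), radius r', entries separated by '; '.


b1: center (4/9, -155/324), radius 1/486; b2: center (5/9, -17/36), radius 1/108; b3: center (-1/2, 1/2), radius 1/9; b4: center (71/162, -17/36), radius 1/405

Follow each b-input down from gamma: c' goes to c + r*c', radius to r*r'.
for b3, the 1-step affine chain lands on center (-1/2, 1/2), radius 1/9
for b2, the 2-step affine chain lands on center (5/9, -17/36), radius 1/108
for b1, the 3-step affine chain lands on center (4/9, -155/324), radius 1/486
for b4, the 3-step affine chain lands on center (71/162, -17/36), radius 1/405


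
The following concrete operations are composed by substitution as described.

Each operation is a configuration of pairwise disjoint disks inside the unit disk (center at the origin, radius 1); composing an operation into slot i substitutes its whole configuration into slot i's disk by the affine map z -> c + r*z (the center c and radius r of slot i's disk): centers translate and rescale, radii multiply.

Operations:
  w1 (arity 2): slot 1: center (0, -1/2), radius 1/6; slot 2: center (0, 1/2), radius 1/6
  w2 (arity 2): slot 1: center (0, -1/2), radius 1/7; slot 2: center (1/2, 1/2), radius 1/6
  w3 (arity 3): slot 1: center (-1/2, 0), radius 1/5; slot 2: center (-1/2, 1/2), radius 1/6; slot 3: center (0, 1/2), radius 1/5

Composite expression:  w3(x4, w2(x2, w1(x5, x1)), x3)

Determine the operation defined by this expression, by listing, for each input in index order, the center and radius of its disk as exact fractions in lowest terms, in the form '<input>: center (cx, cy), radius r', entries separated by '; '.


x1: center (-5/12, 43/72), radius 1/216; x2: center (-1/2, 5/12), radius 1/42; x3: center (0, 1/2), radius 1/5; x4: center (-1/2, 0), radius 1/5; x5: center (-5/12, 41/72), radius 1/216

Only the slot chain above each x matters under w3; compose those maps.
x4 passes through 1 substitution, ending at center (-1/2, 0), radius 1/5
x2 passes through 2 substitutions, ending at center (-1/2, 5/12), radius 1/42
x5 passes through 3 substitutions, ending at center (-5/12, 41/72), radius 1/216
x1 passes through 3 substitutions, ending at center (-5/12, 43/72), radius 1/216
x3 passes through 1 substitution, ending at center (0, 1/2), radius 1/5


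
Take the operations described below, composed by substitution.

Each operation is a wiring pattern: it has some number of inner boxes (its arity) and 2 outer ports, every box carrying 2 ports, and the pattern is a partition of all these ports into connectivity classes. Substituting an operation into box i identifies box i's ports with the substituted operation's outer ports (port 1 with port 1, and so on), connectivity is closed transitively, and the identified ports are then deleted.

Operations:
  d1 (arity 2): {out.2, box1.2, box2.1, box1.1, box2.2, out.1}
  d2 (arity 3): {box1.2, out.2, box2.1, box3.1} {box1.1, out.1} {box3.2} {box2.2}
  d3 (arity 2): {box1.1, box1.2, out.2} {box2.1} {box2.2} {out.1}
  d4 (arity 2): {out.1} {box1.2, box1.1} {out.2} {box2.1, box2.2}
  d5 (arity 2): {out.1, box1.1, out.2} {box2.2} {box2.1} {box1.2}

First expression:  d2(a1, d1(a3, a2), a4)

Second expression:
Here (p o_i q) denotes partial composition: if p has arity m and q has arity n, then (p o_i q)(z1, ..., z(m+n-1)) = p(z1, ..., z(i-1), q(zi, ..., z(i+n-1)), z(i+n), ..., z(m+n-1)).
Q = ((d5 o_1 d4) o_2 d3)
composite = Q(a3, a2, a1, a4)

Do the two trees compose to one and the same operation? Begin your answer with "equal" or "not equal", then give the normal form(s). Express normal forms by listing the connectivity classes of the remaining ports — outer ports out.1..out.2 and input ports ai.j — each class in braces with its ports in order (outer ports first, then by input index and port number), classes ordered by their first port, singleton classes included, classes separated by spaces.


not equal; first: {out.1, a1.1} {out.2, a1.2, a2.1, a2.2, a3.1, a3.2, a4.1} {a4.2}; second: {out.1, out.2} {a1.1} {a1.2} {a2.1, a2.2} {a3.1, a3.2} {a4.1} {a4.2}


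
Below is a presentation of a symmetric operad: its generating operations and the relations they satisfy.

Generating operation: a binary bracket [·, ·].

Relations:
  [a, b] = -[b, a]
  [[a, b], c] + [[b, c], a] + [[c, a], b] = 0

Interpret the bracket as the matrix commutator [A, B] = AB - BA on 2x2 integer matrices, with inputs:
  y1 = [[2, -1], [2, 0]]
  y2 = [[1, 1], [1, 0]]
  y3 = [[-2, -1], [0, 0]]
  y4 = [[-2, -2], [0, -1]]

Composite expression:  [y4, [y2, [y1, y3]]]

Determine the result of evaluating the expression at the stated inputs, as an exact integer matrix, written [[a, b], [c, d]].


[y1, y3] = [[2, -4], [-4, -2]]
[y2, [y1, y3]] = [[0, -8], [8, 0]]
[y4, [y2, [y1, y3]]] = [[-16, 8], [8, 16]]

[[-16, 8], [8, 16]]


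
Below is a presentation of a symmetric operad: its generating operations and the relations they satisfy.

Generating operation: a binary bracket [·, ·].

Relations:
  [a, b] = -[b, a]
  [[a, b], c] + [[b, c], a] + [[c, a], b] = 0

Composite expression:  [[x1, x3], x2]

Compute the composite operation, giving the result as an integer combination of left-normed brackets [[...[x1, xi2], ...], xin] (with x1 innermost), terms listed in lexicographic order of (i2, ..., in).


[[x1, x3], x2]

Expand each bracket as ab - ba; the x1-initial words give the coefficients.
Composite bracket: [[x1, x3], x2]
Under [a, b] = ab - ba we get 4 signed associative words (2^2 = 4).
Coefficients come from the x1-initial words:
  x1x3x2 (sign +1) contributes +[[x1, x3], x2]


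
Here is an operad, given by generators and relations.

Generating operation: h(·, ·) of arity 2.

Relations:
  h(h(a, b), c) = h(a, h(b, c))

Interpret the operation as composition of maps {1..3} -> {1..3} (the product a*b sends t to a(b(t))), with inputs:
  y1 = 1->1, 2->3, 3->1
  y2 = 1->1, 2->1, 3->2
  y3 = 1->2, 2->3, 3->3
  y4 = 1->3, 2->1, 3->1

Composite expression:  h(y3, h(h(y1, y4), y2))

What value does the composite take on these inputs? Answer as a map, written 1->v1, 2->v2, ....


1->2, 2->2, 3->2

h(y1, y4) = 1->1, 2->1, 3->1
h(h(y1, y4), y2) = 1->1, 2->1, 3->1
h(y3, h(h(y1, y4), y2)) = 1->2, 2->2, 3->2


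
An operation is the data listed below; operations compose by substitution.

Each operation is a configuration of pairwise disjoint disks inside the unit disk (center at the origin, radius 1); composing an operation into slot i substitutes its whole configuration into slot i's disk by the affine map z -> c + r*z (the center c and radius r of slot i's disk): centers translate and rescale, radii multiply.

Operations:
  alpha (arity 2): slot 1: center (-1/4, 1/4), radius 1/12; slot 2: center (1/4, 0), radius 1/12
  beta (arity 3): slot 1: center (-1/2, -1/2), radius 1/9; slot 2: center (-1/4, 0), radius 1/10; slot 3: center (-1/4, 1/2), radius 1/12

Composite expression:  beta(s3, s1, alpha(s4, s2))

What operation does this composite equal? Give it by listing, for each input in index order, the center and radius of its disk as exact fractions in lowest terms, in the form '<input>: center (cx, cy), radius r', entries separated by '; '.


s1: center (-1/4, 0), radius 1/10; s2: center (-11/48, 1/2), radius 1/144; s3: center (-1/2, -1/2), radius 1/9; s4: center (-13/48, 25/48), radius 1/144

Below beta, radii multiply path by path; the s-disk centers shift.
s3 passes through 1 substitution, ending at center (-1/2, -1/2), radius 1/9
s1 passes through 1 substitution, ending at center (-1/4, 0), radius 1/10
s4 passes through 2 substitutions, ending at center (-13/48, 25/48), radius 1/144
s2 passes through 2 substitutions, ending at center (-11/48, 1/2), radius 1/144


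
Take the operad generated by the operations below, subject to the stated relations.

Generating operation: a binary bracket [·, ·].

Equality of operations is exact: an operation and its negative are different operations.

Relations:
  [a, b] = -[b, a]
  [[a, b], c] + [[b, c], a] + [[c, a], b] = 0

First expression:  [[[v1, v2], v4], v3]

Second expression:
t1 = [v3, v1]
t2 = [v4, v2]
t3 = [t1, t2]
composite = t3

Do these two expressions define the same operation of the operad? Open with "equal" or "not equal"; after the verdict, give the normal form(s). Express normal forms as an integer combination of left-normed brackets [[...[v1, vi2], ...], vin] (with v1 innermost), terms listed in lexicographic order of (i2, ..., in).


not equal; the first gives [[[v1, v2], v4], v3] and the second [[[v1, v3], v2], v4] - [[[v1, v3], v4], v2]

The first composite normalizes to [[[v1, v2], v4], v3]
The second composite normalizes to [[[v1, v3], v2], v4] - [[[v1, v3], v4], v2]
The forms do not match — not equal.


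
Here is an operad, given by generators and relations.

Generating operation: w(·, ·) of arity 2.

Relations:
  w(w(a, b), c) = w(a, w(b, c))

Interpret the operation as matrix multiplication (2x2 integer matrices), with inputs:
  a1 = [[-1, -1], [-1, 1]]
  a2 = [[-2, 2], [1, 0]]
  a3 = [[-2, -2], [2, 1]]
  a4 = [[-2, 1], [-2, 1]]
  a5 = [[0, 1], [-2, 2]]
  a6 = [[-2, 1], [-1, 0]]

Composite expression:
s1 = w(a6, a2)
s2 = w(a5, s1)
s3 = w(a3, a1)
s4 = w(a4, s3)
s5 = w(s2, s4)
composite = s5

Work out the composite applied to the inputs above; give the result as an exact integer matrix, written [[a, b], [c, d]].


[[0, 0], [22, 2]]

w(a6, a2) = [[5, -4], [2, -2]]
w(a5, w(a6, a2)) = [[2, -2], [-6, 4]]
w(a3, a1) = [[4, 0], [-3, -1]]
w(a4, w(a3, a1)) = [[-11, -1], [-11, -1]]
w(w(a5, w(a6, a2)), w(a4, w(a3, a1))) = [[0, 0], [22, 2]]


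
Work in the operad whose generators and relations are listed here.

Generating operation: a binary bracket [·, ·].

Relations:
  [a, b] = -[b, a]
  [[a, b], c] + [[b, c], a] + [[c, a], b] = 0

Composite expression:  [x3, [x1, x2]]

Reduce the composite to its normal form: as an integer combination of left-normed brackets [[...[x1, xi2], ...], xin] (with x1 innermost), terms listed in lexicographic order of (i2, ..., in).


-[[x1, x2], x3]

Antisymmetry and Jacobi reduce to x1-anchored left-normed brackets.
Composite bracket: [x3, [x1, x2]]
Each bracket splits as ab - ba, giving 4 signed words (2^2 = 4).
Coefficients come from the x1-initial words:
  word x1x2x3 has sign -1, contributing -[[x1, x2], x3]


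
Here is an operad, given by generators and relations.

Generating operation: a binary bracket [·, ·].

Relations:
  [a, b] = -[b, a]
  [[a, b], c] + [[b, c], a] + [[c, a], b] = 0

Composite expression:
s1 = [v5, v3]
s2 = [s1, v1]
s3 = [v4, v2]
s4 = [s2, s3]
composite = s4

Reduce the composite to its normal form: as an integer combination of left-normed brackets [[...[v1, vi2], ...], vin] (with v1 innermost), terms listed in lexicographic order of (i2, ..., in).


-[[[[v1, v3], v5], v2], v4] + [[[[v1, v3], v5], v4], v2] + [[[[v1, v5], v3], v2], v4] - [[[[v1, v5], v3], v4], v2]

Expand each bracket as ab - ba; the v1-initial words give the coefficients.
Composite bracket: [[[v5, v3], v1], [v4, v2]]
The bracket unfolds into 16 signed words via [a, b] = ab - ba (2^4 = 16).
Words beginning with v1 determine it all:
  sign of v1v3v5v2v4 is -1, so it contributes -[[[[v1, v3], v5], v2], v4]
  sign of v1v3v5v4v2 is +1, so it contributes +[[[[v1, v3], v5], v4], v2]
  sign of v1v5v3v2v4 is +1, so it contributes +[[[[v1, v5], v3], v2], v4]
  sign of v1v5v3v4v2 is -1, so it contributes -[[[[v1, v5], v3], v4], v2]


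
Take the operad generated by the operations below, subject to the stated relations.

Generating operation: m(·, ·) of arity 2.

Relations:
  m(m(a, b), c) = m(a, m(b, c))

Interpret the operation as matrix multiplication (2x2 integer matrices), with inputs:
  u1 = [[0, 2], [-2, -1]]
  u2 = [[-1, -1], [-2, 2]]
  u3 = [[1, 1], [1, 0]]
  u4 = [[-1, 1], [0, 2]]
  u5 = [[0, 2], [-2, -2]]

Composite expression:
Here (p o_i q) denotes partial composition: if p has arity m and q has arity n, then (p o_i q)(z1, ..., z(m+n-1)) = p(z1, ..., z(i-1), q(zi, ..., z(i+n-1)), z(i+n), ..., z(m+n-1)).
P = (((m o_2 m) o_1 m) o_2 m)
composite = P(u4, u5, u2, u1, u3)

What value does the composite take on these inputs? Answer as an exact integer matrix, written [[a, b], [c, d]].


m(u5, u2) = [[-4, 4], [6, -2]]
m(u4, m(u5, u2)) = [[10, -6], [12, -4]]
m(u1, u3) = [[2, 0], [-3, -2]]
m(m(u4, m(u5, u2)), m(u1, u3)) = [[38, 12], [36, 8]]

[[38, 12], [36, 8]]


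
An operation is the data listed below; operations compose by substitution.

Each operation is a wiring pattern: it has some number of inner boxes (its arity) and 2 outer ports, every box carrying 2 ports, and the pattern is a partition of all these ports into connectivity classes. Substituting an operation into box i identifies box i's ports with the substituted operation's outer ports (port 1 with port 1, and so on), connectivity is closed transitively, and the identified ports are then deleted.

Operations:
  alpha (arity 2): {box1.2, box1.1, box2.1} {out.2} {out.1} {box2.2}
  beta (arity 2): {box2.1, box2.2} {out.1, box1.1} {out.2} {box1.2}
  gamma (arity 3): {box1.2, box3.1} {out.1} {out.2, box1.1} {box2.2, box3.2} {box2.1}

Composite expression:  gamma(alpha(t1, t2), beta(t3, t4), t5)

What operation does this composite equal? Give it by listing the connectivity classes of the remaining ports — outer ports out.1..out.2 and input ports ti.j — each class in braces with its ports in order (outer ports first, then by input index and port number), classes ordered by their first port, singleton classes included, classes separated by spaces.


Connectivity passes through glued gamma-boundaries; trace each wire chain.
stage alpha: inputs (t1, t2), connectivity {out.1} {out.2} {t1.1, t1.2, t2.1} {t2.2}, out.j its boundary
stage beta: inputs (t3, t4), connectivity {out.1, t3.1} {out.2} {t3.2} {t4.1, t4.2}, out.j its boundary
stage gamma: inputs (t1, t2, t3, t4, t5), connectivity {out.1} {out.2} {t1.1, t1.2, t2.1} {t2.2} {t3.1} {t3.2} {t4.1, t4.2} {t5.1} {t5.2}, out.j its boundary

{out.1} {out.2} {t1.1, t1.2, t2.1} {t2.2} {t3.1} {t3.2} {t4.1, t4.2} {t5.1} {t5.2}


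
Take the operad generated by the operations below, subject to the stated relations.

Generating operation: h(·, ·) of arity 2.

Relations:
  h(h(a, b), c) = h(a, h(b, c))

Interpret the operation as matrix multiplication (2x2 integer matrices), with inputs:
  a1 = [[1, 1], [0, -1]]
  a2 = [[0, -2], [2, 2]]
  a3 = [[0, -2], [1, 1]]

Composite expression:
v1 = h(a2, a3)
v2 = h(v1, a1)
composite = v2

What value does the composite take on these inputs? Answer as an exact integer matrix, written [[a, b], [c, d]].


[[-2, 0], [2, 4]]

h(a2, a3) = [[-2, -2], [2, -2]]
h(h(a2, a3), a1) = [[-2, 0], [2, 4]]


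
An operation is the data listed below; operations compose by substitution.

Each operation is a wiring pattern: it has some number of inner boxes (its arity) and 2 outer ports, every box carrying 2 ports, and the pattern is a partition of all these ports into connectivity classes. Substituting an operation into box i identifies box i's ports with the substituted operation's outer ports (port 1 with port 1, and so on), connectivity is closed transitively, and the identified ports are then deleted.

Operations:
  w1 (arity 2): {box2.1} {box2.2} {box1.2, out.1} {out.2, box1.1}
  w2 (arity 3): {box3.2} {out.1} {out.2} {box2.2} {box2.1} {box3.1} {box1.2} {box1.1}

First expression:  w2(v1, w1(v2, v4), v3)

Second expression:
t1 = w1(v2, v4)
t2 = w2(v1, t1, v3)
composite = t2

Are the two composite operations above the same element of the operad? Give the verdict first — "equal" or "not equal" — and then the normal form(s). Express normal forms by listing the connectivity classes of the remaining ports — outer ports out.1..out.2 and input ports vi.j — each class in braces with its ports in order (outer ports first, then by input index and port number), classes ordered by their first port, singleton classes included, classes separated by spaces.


Normal form of the first expression: {out.1} {out.2} {v1.1} {v1.2} {v2.1} {v2.2} {v3.1} {v3.2} {v4.1} {v4.2}
Normal form of the second expression: {out.1} {out.2} {v1.1} {v1.2} {v2.1} {v2.2} {v3.1} {v3.2} {v4.1} {v4.2}
Same normal form: equal.

equal — both sides give {out.1} {out.2} {v1.1} {v1.2} {v2.1} {v2.2} {v3.1} {v3.2} {v4.1} {v4.2}


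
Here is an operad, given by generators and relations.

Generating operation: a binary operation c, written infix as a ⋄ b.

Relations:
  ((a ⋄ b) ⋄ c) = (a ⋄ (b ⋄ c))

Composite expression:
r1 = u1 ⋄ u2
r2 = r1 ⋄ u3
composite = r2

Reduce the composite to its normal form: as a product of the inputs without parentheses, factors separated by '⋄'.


Associativity of c dissolves the nesting; only the u-input order survives.
(u1 ⋄ u2) collapses to u1 ⋄ u2
((u1 ⋄ u2) ⋄ u3) collapses to u1 ⋄ u2 ⋄ u3

u1 ⋄ u2 ⋄ u3


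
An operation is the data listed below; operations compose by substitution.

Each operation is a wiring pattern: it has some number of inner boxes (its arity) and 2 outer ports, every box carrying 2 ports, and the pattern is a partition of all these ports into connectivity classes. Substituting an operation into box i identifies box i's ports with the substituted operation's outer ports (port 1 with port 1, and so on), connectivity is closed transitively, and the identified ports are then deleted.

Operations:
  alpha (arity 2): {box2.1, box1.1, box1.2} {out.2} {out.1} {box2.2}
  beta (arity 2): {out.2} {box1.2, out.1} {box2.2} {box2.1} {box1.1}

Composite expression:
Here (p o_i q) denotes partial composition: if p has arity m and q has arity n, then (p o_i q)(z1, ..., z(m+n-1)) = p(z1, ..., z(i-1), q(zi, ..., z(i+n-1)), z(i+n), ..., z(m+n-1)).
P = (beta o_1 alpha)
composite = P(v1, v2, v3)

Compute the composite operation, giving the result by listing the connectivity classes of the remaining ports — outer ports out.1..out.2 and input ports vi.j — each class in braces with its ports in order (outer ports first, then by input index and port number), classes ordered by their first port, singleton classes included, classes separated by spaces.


Treat the ports identified at beta as solder joints: merge, then drop.
after alpha, the pattern on (v1, v2) reads {out.1} {out.2} {v1.1, v1.2, v2.1} {v2.2} (out.j = its outer ports)
after beta, the pattern on (v1, v2, v3) reads {out.1} {out.2} {v1.1, v1.2, v2.1} {v2.2} {v3.1} {v3.2} (out.j = its outer ports)

{out.1} {out.2} {v1.1, v1.2, v2.1} {v2.2} {v3.1} {v3.2}


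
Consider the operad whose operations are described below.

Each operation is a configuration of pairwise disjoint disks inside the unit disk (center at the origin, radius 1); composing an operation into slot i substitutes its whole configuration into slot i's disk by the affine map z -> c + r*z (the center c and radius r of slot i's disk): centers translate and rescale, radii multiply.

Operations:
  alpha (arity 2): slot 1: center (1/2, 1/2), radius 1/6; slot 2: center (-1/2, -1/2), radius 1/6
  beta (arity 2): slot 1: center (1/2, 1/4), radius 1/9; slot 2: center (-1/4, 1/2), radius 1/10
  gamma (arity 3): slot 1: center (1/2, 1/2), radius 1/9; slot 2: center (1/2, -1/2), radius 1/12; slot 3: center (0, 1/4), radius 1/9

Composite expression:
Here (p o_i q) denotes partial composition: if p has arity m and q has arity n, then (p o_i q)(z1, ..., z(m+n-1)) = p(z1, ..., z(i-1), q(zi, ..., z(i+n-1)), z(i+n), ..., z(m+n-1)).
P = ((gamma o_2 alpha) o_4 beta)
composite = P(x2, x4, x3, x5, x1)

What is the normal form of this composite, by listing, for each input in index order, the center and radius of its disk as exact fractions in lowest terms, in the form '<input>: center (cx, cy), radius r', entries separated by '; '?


x1: center (-1/36, 11/36), radius 1/90; x2: center (1/2, 1/2), radius 1/9; x3: center (11/24, -13/24), radius 1/72; x4: center (13/24, -11/24), radius 1/72; x5: center (1/18, 5/18), radius 1/81


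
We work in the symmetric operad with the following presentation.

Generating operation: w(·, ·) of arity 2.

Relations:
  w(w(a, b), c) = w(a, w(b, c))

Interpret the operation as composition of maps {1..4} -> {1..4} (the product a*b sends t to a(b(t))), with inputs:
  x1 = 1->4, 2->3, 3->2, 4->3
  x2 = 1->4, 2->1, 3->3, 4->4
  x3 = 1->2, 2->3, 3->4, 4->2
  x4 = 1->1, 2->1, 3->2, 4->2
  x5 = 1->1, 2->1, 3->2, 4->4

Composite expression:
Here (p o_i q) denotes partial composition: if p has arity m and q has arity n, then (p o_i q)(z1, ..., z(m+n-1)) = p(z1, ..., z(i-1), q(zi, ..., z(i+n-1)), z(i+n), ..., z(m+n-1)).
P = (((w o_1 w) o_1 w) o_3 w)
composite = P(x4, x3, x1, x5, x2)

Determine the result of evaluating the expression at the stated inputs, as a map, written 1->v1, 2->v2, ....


1->2, 2->1, 3->2, 4->2


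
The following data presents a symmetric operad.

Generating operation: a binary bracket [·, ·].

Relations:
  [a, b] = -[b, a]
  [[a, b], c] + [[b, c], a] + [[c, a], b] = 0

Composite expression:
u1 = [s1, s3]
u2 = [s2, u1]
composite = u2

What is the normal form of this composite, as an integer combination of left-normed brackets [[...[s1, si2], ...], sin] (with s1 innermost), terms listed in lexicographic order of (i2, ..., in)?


-[[s1, s3], s2]


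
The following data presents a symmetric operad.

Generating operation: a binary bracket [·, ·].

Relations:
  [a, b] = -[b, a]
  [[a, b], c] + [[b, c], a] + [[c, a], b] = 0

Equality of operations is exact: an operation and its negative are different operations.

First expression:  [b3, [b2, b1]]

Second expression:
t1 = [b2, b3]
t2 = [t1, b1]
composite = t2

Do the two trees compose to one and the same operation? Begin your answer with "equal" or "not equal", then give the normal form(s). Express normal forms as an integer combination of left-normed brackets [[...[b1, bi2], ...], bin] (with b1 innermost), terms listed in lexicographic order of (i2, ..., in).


not equal; first: [[b1, b2], b3]; second: -[[b1, b2], b3] + [[b1, b3], b2]

Reducing the first expression gives [[b1, b2], b3]
Reducing the second expression gives -[[b1, b2], b3] + [[b1, b3], b2]
They disagree, so not equal.
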